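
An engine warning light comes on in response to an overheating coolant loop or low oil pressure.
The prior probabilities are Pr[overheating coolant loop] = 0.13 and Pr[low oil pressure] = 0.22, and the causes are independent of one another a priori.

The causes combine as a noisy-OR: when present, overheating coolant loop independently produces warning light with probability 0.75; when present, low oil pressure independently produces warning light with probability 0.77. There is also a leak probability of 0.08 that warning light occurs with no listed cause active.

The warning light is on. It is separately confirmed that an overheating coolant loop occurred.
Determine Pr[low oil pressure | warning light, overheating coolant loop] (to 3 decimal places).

Under noisy-OR, P(warning light | causes) = 1 − (1−0.08)·∏(1−qᵢ) over the active causes.
P(warning light | overheating coolant loop) = 0.77×0.78 + 0.9471×0.22 = 0.600600 + 0.208362 = 0.808962
Of this, 0.208362 comes from 0.9471×0.22 (the low oil pressure=true cases).
So P(low oil pressure | warning light, overheating coolant loop) = 0.208362/0.808962 ≈ 0.258.

Pr[low oil pressure | warning light, overheating coolant loop] ≈ 0.258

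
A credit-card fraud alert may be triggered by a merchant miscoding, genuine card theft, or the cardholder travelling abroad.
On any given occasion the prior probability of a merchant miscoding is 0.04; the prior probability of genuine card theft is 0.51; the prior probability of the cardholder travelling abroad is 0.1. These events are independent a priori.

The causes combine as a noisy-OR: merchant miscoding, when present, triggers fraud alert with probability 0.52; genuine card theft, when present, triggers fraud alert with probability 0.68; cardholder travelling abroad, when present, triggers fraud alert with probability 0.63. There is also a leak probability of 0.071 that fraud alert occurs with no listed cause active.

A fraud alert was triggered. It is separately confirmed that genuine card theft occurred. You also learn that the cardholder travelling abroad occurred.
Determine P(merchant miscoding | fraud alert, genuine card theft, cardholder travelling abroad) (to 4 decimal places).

P(merchant miscoding | fraud alert, genuine card theft, cardholder travelling abroad) ≈ 0.0425

Under noisy-OR, P(fraud alert | causes) = 1 − (1−0.071)·∏(1−qᵢ) over the active causes.
Weight on merchant miscoding=true, given the evidence: 0.947203·0.04 = 0.037888
The normalizing constant is 0.890006·0.96 + 0.947203·0.04 = 0.892294
Posterior = 0.037888 / 0.892294 ≈ 0.0425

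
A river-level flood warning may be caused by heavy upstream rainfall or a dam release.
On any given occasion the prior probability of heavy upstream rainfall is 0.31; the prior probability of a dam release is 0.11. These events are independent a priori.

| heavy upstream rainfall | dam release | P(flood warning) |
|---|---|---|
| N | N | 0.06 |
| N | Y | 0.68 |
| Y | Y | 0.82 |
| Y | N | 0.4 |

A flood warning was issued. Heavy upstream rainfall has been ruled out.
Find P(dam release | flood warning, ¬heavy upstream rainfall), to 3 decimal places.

Weight on dam release=true, given the evidence: 0.68×0.11 = 0.074800
Normalizer over all consistent configurations: 0.06×0.89 + 0.68×0.11 = 0.128200
Posterior = 0.074800 / 0.128200 ≈ 0.583

P(dam release | flood warning, ¬heavy upstream rainfall) ≈ 0.583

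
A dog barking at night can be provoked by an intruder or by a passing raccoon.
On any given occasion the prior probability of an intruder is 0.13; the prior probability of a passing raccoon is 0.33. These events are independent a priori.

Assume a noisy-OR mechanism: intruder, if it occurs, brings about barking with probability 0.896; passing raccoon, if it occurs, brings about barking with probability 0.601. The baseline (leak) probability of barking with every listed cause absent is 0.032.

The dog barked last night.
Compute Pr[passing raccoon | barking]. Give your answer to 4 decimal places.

Pr[passing raccoon | barking] ≈ 0.6915

Under noisy-OR, P(barking | causes) = 1 − (1−0.032)·∏(1−qᵢ) over the active causes.
Sum P(barking|·) weighted by the priors over the 4 (intruder, passing raccoon) configurations:
  P(barking) = 0.032×0.87×0.67 + 0.613768×0.87×0.33 + 0.899328×0.13×0.67 + 0.959832×0.13×0.33
        = 0.018653 + 0.176213 + 0.078331 + 0.041177 = 0.314374
Keeping only the passing raccoon-present terms gives 0.217390, so
  P(passing raccoon | barking) = 0.217390 / 0.314374 ≈ 0.6915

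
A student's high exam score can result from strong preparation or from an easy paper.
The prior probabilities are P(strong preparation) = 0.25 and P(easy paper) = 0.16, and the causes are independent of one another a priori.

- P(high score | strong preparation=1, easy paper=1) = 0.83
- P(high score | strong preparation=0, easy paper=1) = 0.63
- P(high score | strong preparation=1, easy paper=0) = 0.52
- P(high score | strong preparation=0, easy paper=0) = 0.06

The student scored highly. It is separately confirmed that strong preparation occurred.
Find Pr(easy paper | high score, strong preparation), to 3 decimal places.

Pr(easy paper | high score, strong preparation) ≈ 0.233

Enumerate both values of easy paper and weight by the priors:
  P(high score | strong preparation) = 0.52×0.84 + 0.83×0.16
        = 0.436800 + 0.132800 = 0.569600
Keeping only the easy paper-present terms gives 0.132800, so
  P(easy paper | high score, strong preparation) = 0.132800 / 0.569600 ≈ 0.233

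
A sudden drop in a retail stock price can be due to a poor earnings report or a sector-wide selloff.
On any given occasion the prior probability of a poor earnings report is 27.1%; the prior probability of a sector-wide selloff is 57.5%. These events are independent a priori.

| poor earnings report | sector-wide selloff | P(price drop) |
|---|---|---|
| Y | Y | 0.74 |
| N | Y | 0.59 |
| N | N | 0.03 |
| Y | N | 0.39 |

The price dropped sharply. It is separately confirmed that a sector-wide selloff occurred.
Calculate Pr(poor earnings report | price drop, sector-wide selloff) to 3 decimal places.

P(price drop | sector-wide selloff) = 0.59×0.729 + 0.74×0.271 = 0.430110 + 0.200540 = 0.630650
Restricting to configurations with poor earnings report present: 0.74×0.271 = 0.200540.
So P(poor earnings report | price drop, sector-wide selloff) = 0.200540/0.630650 ≈ 0.318.

Pr(poor earnings report | price drop, sector-wide selloff) ≈ 0.318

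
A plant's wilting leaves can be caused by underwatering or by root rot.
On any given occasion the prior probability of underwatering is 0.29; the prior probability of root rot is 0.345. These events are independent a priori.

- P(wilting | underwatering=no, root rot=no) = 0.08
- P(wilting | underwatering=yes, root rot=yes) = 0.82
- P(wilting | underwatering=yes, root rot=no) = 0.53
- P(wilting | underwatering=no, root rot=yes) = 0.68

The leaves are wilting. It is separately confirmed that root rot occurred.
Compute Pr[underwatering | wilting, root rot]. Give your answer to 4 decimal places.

Pr[underwatering | wilting, root rot] ≈ 0.3300

Sum P(wilting|·) weighted by the priors over both values of underwatering:
  P(wilting | root rot) = 0.68*0.71 + 0.82*0.29
        = 0.482800 + 0.237800 = 0.720600
Configurations with underwatering contribute 0.237800, so
  P(underwatering | wilting, root rot) = 0.237800 / 0.720600 ≈ 0.3300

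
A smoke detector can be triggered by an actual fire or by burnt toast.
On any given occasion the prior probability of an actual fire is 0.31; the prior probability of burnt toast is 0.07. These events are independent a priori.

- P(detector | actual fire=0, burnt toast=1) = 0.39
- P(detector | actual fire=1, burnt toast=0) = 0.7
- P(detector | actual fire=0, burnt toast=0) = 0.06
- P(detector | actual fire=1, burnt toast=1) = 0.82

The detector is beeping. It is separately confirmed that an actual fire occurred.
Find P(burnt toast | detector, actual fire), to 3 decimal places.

Numerator (weight on configurations with burnt toast): 0.82·0.07 = 0.057400
The normalizing constant is 0.7·0.93 + 0.82·0.07 = 0.708400
Posterior = 0.057400 / 0.708400 ≈ 0.081

P(burnt toast | detector, actual fire) ≈ 0.081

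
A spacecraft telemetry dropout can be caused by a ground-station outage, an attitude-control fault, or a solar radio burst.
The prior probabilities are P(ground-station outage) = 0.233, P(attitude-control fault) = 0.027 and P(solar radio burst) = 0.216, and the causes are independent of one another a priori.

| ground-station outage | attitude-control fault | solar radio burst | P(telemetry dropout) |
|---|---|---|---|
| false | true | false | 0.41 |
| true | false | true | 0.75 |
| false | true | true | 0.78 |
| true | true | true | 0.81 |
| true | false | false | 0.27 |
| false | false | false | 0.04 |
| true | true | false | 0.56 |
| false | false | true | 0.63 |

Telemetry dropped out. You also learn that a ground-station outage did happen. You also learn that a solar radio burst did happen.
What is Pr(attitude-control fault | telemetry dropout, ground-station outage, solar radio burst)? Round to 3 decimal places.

Pr(attitude-control fault | telemetry dropout, ground-station outage, solar radio burst) ≈ 0.029

By total probability over both values of attitude-control fault:
  P(telemetry dropout | ground-station outage, solar radio burst) = 0.75·0.973 + 0.81·0.027
        = 0.729750 + 0.021870 = 0.751620
The terms with attitude-control fault present sum to 0.021870, so
  P(attitude-control fault | telemetry dropout, ground-station outage, solar radio burst) = 0.021870 / 0.751620 ≈ 0.029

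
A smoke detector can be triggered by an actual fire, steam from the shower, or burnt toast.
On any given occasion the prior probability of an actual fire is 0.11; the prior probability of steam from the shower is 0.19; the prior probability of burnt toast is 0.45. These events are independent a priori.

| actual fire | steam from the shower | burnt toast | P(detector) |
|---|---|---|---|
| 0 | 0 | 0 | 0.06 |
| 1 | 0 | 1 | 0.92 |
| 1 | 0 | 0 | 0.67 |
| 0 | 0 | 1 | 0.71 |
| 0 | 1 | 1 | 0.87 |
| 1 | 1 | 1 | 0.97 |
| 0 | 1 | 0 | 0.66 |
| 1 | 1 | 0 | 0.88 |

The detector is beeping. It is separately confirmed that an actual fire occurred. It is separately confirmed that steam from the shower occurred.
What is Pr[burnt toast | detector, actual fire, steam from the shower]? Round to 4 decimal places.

P(detector | actual fire, steam from the shower) = 0.88*0.55 + 0.97*0.45 = 0.484000 + 0.436500 = 0.920500
Of this, 0.436500 comes from 0.97*0.45 (the burnt toast=true cases).
Hence the posterior is 0.436500/0.920500 ≈ 0.4742.

Pr[burnt toast | detector, actual fire, steam from the shower] ≈ 0.4742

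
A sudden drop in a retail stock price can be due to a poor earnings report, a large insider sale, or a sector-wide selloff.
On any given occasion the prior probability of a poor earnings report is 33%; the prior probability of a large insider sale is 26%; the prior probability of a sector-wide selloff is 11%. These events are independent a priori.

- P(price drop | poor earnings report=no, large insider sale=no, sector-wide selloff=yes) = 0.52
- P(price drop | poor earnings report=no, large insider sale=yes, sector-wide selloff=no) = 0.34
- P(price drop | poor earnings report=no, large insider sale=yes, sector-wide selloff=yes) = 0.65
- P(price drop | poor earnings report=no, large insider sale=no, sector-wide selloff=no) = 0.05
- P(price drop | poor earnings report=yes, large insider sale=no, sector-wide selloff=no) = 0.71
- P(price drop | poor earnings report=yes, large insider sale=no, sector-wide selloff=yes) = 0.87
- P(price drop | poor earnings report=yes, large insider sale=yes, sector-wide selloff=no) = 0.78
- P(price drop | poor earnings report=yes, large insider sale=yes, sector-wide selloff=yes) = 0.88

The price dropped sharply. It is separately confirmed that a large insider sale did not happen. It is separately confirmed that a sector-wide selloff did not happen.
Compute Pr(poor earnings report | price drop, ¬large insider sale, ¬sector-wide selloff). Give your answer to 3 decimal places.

Pr(poor earnings report | price drop, ¬large insider sale, ¬sector-wide selloff) ≈ 0.875

Numerator (weight on configurations with poor earnings report): 0.71×0.33 = 0.234300
Denominator P(price drop | ¬large insider sale, ¬sector-wide selloff): 0.05×0.67 + 0.71×0.33 = 0.267800
Posterior = 0.234300 / 0.267800 ≈ 0.875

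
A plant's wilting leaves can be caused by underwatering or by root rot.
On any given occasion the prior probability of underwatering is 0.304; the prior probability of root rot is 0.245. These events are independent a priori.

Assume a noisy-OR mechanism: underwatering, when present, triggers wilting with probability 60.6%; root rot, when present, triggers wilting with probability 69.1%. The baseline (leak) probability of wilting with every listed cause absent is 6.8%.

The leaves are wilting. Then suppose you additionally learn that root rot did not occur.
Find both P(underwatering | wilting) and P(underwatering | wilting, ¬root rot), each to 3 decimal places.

Under noisy-OR, P(wilting | causes) = 1 − (1−0.068)·∏(1−qᵢ) over the active causes.
Enumerate the 4 (underwatering, root rot) configurations and weight by the priors:
  P(wilting) = 0.068×0.696×0.755 + 0.712012×0.696×0.245 + 0.632792×0.304×0.755 + 0.886533×0.304×0.245
        = 0.035733 + 0.121412 + 0.145238 + 0.066029 = 0.368412
The terms with underwatering present sum to 0.211267, so
  P(underwatering | wilting) = 0.211267 / 0.368412 ≈ 0.573

Now condition on the additional information:
Numerator (weight on configurations with underwatering): 0.632792·0.304 = 0.192369
Denominator P(wilting | ¬root rot): 0.068·0.696 + 0.632792·0.304 = 0.239697
Posterior = 0.192369 / 0.239697 ≈ 0.803
Ruling out root rot raises the posterior on underwatering — the flip side of explaining away.

P(underwatering | wilting) ≈ 0.573; P(underwatering | wilting, ¬root rot) ≈ 0.803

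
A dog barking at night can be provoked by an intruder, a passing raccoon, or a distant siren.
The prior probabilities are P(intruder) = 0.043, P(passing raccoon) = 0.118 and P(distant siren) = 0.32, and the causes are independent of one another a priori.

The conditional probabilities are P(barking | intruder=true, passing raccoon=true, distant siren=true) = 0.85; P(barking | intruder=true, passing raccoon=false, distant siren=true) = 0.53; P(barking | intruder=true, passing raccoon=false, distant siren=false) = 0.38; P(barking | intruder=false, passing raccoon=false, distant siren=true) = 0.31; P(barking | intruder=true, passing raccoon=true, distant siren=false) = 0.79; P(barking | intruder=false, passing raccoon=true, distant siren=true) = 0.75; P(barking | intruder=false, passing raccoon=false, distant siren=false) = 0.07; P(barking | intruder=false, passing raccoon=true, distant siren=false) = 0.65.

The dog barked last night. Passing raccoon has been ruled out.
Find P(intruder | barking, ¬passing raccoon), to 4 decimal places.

Numerator (weight on configurations with intruder): 0.011111 + 0.007293 = 0.018404
The normalizing constant is 0.07×0.957×0.68 + 0.31×0.957×0.32 + 0.38×0.043×0.68 + 0.53×0.043×0.32 = 0.158891
Posterior = 0.018404 / 0.158891 ≈ 0.1158

P(intruder | barking, ¬passing raccoon) ≈ 0.1158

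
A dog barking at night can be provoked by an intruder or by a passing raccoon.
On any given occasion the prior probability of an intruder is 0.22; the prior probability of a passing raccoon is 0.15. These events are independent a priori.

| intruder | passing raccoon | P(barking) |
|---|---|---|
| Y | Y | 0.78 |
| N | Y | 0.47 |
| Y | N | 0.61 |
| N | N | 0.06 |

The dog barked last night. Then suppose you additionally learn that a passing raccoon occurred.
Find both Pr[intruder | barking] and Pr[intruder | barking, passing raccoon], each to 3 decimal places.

P(barking) = 0.06*0.78*0.85 + 0.47*0.78*0.15 + 0.61*0.22*0.85 + 0.78*0.22*0.15 = 0.039780 + 0.054990 + 0.114070 + 0.025740 = 0.234580
Restricting to configurations with intruder present: 0.114070 + 0.025740 = 0.139810.
So P(intruder | barking) = 0.139810/0.234580 ≈ 0.596.

Now also conditioning on passing raccoon=true:
Weight on intruder=true, given the evidence: 0.78*0.22 = 0.171600
Denominator P(barking | passing raccoon): 0.47*0.78 + 0.78*0.22 = 0.538200
P(intruder | barking, passing raccoon) = 0.171600/0.538200 ≈ 0.319

Pr[intruder | barking] ≈ 0.596; Pr[intruder | barking, passing raccoon] ≈ 0.319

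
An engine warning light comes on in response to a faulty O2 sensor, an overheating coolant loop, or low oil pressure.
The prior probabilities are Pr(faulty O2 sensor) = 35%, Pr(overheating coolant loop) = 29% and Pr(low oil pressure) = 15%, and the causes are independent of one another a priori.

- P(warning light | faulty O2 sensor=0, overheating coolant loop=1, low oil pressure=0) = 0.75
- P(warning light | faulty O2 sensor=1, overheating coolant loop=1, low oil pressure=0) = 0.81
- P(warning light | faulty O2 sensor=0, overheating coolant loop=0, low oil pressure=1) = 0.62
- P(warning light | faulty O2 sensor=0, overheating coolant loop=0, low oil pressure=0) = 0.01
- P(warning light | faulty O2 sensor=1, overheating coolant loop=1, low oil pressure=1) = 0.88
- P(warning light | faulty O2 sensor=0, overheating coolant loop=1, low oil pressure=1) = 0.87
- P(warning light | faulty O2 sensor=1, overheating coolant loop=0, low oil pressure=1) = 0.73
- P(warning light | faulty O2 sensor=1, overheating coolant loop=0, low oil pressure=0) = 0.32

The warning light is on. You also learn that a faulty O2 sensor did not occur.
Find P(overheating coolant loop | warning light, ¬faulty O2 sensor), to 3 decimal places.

By total probability over the 4 (overheating coolant loop, low oil pressure) configurations:
  P(warning light | ¬faulty O2 sensor) = 0.01·0.71·0.85 + 0.62·0.71·0.15 + 0.75·0.29·0.85 + 0.87·0.29·0.15
        = 0.006035 + 0.066030 + 0.184875 + 0.037845 = 0.294785
Keeping only the overheating coolant loop-present terms gives 0.222720, so
  P(overheating coolant loop | warning light, ¬faulty O2 sensor) = 0.222720 / 0.294785 ≈ 0.756

P(overheating coolant loop | warning light, ¬faulty O2 sensor) ≈ 0.756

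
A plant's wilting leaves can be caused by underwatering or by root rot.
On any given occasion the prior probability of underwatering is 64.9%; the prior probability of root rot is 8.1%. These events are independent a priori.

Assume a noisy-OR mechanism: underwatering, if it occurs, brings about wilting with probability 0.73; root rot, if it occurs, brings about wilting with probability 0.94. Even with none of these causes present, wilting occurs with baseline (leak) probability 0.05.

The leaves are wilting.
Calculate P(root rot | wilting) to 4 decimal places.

Under noisy-OR, P(wilting | causes) = 1 − (1−0.05)·∏(1−qᵢ) over the active causes.
Enumerate the 4 (underwatering, root rot) configurations and weight by the priors:
  P(wilting) = 0.05*0.351*0.919 + 0.943*0.351*0.081 + 0.7435*0.649*0.919 + 0.98461*0.649*0.081
        = 0.016128 + 0.026810 + 0.443446 + 0.051760 = 0.538144
Keeping only the root rot-present terms gives 0.078570, so
  P(root rot | wilting) = 0.078570 / 0.538144 ≈ 0.1460

P(root rot | wilting) ≈ 0.1460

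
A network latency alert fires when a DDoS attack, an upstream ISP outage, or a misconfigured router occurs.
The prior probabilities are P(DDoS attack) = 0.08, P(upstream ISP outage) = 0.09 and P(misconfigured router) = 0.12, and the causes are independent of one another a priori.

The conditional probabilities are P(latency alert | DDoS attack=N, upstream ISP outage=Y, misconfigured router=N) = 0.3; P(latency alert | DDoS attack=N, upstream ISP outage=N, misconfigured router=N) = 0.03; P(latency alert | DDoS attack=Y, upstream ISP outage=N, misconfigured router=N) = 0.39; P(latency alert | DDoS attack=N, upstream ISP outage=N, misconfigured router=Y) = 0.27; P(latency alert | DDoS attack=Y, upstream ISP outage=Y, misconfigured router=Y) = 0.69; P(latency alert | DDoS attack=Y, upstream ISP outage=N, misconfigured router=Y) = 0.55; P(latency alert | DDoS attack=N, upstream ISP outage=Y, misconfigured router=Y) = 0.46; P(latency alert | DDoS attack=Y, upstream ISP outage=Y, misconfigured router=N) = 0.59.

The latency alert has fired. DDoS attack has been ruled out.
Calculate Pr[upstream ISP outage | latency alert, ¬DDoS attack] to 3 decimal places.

Enumerate the 4 (upstream ISP outage, misconfigured router) configurations and weight by the priors:
  P(latency alert | ¬DDoS attack) = 0.03·0.91·0.88 + 0.27·0.91·0.12 + 0.3·0.09·0.88 + 0.46·0.09·0.12
        = 0.024024 + 0.029484 + 0.023760 + 0.004968 = 0.082236
Configurations with upstream ISP outage contribute 0.028728, so
  P(upstream ISP outage | latency alert, ¬DDoS attack) = 0.028728 / 0.082236 ≈ 0.349

Pr[upstream ISP outage | latency alert, ¬DDoS attack] ≈ 0.349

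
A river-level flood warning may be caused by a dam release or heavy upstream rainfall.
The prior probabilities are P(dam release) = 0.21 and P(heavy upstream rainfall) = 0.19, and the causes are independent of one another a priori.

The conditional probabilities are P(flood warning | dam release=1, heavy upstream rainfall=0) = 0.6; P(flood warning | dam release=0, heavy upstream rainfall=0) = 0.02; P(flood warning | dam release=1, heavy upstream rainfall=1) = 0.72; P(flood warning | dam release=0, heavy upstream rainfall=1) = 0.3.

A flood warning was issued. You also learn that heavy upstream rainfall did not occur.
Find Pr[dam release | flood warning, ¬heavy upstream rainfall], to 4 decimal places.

Pr[dam release | flood warning, ¬heavy upstream rainfall] ≈ 0.8886

Enumerate both values of dam release and weight by the priors:
  P(flood warning | ¬heavy upstream rainfall) = 0.02×0.79 + 0.6×0.21
        = 0.015800 + 0.126000 = 0.141800
Configurations with dam release contribute 0.126000, so
  P(dam release | flood warning, ¬heavy upstream rainfall) = 0.126000 / 0.141800 ≈ 0.8886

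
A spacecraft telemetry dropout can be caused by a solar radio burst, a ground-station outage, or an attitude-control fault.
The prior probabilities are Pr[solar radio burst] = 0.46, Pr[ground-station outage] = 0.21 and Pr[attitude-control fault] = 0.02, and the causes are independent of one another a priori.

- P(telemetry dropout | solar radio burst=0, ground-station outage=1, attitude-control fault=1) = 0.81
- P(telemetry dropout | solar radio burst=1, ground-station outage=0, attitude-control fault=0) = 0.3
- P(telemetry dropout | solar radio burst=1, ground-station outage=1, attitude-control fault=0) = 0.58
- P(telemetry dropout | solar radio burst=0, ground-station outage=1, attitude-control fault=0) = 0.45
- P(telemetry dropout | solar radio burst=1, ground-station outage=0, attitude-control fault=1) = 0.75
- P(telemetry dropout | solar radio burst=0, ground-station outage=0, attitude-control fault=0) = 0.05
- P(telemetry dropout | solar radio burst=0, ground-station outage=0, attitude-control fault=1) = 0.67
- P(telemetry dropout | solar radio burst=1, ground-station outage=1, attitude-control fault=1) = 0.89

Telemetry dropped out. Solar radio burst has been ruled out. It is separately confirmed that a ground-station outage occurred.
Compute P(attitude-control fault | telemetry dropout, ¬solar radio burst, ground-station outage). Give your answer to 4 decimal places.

P(attitude-control fault | telemetry dropout, ¬solar radio burst, ground-station outage) ≈ 0.0354

Enumerate both values of attitude-control fault and weight by the priors:
  P(telemetry dropout | ¬solar radio burst, ground-station outage) = 0.45·0.98 + 0.81·0.02
        = 0.441000 + 0.016200 = 0.457200
The terms with attitude-control fault present sum to 0.016200, so
  P(attitude-control fault | telemetry dropout, ¬solar radio burst, ground-station outage) = 0.016200 / 0.457200 ≈ 0.0354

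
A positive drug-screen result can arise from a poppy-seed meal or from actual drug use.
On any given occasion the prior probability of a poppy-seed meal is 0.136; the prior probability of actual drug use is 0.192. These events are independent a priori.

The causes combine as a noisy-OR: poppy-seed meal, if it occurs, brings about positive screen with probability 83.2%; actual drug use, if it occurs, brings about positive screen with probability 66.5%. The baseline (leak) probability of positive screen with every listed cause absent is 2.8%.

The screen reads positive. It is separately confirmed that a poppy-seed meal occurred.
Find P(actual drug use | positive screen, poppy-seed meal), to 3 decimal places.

Under noisy-OR, P(positive screen | causes) = 1 − (1−0.028)·∏(1−qᵢ) over the active causes.
Numerator (weight on configurations with actual drug use): 0.945296×0.192 = 0.181497
The normalizing constant is 0.836704×0.808 + 0.945296×0.192 = 0.857554
P(actual drug use | positive screen, poppy-seed meal) = 0.181497/0.857554 ≈ 0.212

P(actual drug use | positive screen, poppy-seed meal) ≈ 0.212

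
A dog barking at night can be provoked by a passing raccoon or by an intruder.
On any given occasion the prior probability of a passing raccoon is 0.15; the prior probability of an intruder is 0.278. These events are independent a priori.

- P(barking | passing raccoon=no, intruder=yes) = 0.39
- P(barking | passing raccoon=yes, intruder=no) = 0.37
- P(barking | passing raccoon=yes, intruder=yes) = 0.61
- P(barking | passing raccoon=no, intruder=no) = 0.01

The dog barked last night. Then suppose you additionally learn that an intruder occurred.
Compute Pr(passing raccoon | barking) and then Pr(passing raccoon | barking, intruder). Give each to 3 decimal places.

Numerator (weight on configurations with passing raccoon): 0.040071 + 0.025437 = 0.065508
The normalizing constant is 0.01×0.85×0.722 + 0.39×0.85×0.278 + 0.37×0.15×0.722 + 0.61×0.15×0.278 = 0.163802
Posterior = 0.065508 / 0.163802 ≈ 0.400

Now condition on the additional information:
P(barking | intruder) = 0.39·0.85 + 0.61·0.15 = 0.331500 + 0.091500 = 0.423000
The passing raccoon-present share is 0.61·0.15 = 0.091500.
P(passing raccoon | barking, intruder) = 0.091500 / 0.423000 ≈ 0.216

Pr(passing raccoon | barking) ≈ 0.400; Pr(passing raccoon | barking, intruder) ≈ 0.216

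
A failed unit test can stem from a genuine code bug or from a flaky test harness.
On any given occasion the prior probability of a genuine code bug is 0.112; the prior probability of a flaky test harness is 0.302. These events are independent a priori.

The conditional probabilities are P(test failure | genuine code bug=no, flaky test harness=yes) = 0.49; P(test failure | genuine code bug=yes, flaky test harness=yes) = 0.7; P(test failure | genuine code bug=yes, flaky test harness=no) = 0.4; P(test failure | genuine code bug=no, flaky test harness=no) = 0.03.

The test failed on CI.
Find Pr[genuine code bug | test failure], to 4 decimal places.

Pr[genuine code bug | test failure] ≈ 0.2681

Weight on genuine code bug=true, given the evidence: 0.031270 + 0.023677 = 0.054947
The normalizing constant is 0.03*0.888*0.698 + 0.49*0.888*0.302 + 0.4*0.112*0.698 + 0.7*0.112*0.302 = 0.204948
P(genuine code bug | test failure) = 0.054947/0.204948 ≈ 0.2681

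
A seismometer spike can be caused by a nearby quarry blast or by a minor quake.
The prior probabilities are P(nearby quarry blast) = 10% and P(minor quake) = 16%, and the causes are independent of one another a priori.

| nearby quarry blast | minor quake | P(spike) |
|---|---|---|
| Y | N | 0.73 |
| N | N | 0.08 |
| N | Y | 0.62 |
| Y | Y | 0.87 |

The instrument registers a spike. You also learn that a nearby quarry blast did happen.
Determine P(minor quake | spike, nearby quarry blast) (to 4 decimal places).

P(spike | nearby quarry blast) = 0.73*0.84 + 0.87*0.16 = 0.613200 + 0.139200 = 0.752400
The minor quake-present share is 0.87*0.16 = 0.139200.
Hence the posterior is 0.139200/0.752400 ≈ 0.1850.

P(minor quake | spike, nearby quarry blast) ≈ 0.1850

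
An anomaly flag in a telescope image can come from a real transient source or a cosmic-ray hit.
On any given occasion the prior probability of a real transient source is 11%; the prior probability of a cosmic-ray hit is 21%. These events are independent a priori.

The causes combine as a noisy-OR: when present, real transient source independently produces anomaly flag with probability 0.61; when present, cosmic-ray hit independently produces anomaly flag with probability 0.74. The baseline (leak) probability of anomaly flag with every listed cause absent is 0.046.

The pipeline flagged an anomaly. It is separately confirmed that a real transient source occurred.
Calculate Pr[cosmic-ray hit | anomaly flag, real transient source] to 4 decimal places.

Pr[cosmic-ray hit | anomaly flag, real transient source] ≈ 0.2766

Under noisy-OR, P(anomaly flag | causes) = 1 − (1−0.046)·∏(1−qᵢ) over the active causes.
P(anomaly flag | real transient source) = 0.62794*0.79 + 0.903264*0.21 = 0.496073 + 0.189685 = 0.685758
The cosmic-ray hit-present share is 0.903264*0.21 = 0.189685.
Hence the posterior is 0.189685/0.685758 ≈ 0.2766.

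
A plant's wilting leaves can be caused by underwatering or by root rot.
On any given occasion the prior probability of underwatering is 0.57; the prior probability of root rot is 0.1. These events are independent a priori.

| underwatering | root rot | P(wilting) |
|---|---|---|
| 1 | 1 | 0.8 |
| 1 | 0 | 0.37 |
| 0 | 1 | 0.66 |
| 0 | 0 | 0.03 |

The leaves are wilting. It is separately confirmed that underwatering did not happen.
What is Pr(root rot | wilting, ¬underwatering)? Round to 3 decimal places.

Pr(root rot | wilting, ¬underwatering) ≈ 0.710

P(wilting | ¬underwatering) = 0.03·0.9 + 0.66·0.1 = 0.027000 + 0.066000 = 0.093000
Of this, 0.066000 comes from 0.66·0.1 (the root rot=true cases).
So P(root rot | wilting, ¬underwatering) = 0.066000/0.093000 ≈ 0.710.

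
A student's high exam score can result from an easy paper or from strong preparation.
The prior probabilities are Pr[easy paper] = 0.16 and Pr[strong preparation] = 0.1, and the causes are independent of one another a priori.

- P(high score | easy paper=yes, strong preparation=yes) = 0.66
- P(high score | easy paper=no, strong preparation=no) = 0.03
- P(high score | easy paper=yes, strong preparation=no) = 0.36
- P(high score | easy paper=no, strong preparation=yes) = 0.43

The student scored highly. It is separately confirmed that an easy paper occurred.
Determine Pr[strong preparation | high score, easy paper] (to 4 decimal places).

P(high score | easy paper) = 0.36*0.9 + 0.66*0.1 = 0.324000 + 0.066000 = 0.390000
Of this, 0.066000 comes from 0.66*0.1 (the strong preparation=true cases).
P(strong preparation | high score, easy paper) = 0.066000 / 0.390000 ≈ 0.1692

Pr[strong preparation | high score, easy paper] ≈ 0.1692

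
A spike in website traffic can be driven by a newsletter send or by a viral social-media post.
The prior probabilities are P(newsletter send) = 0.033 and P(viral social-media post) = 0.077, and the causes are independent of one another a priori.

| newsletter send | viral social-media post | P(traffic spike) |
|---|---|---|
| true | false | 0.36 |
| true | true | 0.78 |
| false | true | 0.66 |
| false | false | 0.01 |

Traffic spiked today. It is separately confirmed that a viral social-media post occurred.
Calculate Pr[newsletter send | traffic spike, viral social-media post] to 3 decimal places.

By total probability over both values of newsletter send:
  P(traffic spike | viral social-media post) = 0.66·0.967 + 0.78·0.033
        = 0.638220 + 0.025740 = 0.663960
Configurations with newsletter send contribute 0.025740, so
  P(newsletter send | traffic spike, viral social-media post) = 0.025740 / 0.663960 ≈ 0.039

Pr[newsletter send | traffic spike, viral social-media post] ≈ 0.039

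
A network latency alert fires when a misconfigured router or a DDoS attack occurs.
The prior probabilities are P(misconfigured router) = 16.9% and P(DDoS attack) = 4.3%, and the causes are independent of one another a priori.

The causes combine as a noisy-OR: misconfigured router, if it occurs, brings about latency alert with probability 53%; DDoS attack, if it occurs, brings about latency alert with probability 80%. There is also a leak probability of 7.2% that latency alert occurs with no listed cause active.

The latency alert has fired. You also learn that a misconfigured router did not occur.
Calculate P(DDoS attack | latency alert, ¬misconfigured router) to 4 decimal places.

Under noisy-OR, P(latency alert | causes) = 1 − (1−0.072)·∏(1−qᵢ) over the active causes.
By total probability over both values of DDoS attack:
  P(latency alert | ¬misconfigured router) = 0.072·0.957 + 0.8144·0.043
        = 0.068904 + 0.035019 = 0.103923
The terms with DDoS attack present sum to 0.035019, so
  P(DDoS attack | latency alert, ¬misconfigured router) = 0.035019 / 0.103923 ≈ 0.3370

P(DDoS attack | latency alert, ¬misconfigured router) ≈ 0.3370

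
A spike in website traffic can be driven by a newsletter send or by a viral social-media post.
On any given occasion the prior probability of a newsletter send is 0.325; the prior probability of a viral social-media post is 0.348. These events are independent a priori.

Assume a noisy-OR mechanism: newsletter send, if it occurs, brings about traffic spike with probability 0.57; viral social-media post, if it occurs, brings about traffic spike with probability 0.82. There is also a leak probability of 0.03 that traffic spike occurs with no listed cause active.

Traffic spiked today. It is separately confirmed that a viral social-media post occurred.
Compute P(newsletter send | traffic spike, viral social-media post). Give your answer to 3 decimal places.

P(newsletter send | traffic spike, viral social-media post) ≈ 0.350

Under noisy-OR, P(traffic spike | causes) = 1 − (1−0.03)·∏(1−qᵢ) over the active causes.
By total probability over both values of newsletter send:
  P(traffic spike | viral social-media post) = 0.8254*0.675 + 0.924922*0.325
        = 0.557145 + 0.300600 = 0.857745
Keeping only the newsletter send-present terms gives 0.300600, so
  P(newsletter send | traffic spike, viral social-media post) = 0.300600 / 0.857745 ≈ 0.350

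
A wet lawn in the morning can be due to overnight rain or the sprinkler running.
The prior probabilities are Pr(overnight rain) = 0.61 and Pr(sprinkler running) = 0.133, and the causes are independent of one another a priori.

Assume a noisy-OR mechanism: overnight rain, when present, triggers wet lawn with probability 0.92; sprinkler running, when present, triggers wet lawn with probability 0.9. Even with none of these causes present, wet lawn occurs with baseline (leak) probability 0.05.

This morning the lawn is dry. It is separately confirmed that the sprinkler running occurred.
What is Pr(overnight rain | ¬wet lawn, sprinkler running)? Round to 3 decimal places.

Under noisy-OR, P(wet lawn | causes) = 1 − (1−0.05)·∏(1−qᵢ) over the active causes.
Sum P(¬wet lawn|·) weighted by the priors over both values of overnight rain:
  P(¬wet lawn | sprinkler running) = 0.095·0.39 + 0.0076·0.61
        = 0.037050 + 0.004636 = 0.041686
Keeping only the overnight rain-present terms gives 0.004636, so
  P(overnight rain | ¬wet lawn, sprinkler running) = 0.004636 / 0.041686 ≈ 0.111

Pr(overnight rain | ¬wet lawn, sprinkler running) ≈ 0.111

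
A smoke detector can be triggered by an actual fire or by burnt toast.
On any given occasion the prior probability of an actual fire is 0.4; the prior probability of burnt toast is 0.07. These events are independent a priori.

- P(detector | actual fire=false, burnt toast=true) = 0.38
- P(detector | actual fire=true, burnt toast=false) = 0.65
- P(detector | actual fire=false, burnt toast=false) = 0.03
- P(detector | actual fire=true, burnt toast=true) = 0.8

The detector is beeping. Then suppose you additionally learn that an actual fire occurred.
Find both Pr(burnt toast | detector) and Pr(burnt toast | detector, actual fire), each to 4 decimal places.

P(detector) = 0.03·0.6·0.93 + 0.38·0.6·0.07 + 0.65·0.4·0.93 + 0.8·0.4·0.07 = 0.016740 + 0.015960 + 0.241800 + 0.022400 = 0.296900
The burnt toast-present share is 0.015960 + 0.022400 = 0.038360.
Hence the posterior is 0.038360/0.296900 ≈ 0.1292.

Now condition on the additional information:
Sum P(detector|·) weighted by the priors over both values of burnt toast:
  P(detector | actual fire) = 0.65*0.93 + 0.8*0.07
        = 0.604500 + 0.056000 = 0.660500
Keeping only the burnt toast-present terms gives 0.056000, so
  P(burnt toast | detector, actual fire) = 0.056000 / 0.660500 ≈ 0.0848
The drop from 0.1292 to 0.0848 is the explaining-away (discounting) effect.

Pr(burnt toast | detector) ≈ 0.1292; Pr(burnt toast | detector, actual fire) ≈ 0.0848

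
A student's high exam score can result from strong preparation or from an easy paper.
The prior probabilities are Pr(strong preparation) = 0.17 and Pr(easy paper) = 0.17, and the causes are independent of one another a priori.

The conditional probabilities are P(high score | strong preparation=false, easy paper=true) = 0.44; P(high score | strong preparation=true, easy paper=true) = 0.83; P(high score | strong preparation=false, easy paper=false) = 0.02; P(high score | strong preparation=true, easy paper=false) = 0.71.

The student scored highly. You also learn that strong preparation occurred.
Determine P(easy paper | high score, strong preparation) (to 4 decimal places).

P(high score | strong preparation) = 0.71·0.83 + 0.83·0.17 = 0.589300 + 0.141100 = 0.730400
Of this, 0.141100 comes from 0.83·0.17 (the easy paper=true cases).
So P(easy paper | high score, strong preparation) = 0.141100/0.730400 ≈ 0.1932.

P(easy paper | high score, strong preparation) ≈ 0.1932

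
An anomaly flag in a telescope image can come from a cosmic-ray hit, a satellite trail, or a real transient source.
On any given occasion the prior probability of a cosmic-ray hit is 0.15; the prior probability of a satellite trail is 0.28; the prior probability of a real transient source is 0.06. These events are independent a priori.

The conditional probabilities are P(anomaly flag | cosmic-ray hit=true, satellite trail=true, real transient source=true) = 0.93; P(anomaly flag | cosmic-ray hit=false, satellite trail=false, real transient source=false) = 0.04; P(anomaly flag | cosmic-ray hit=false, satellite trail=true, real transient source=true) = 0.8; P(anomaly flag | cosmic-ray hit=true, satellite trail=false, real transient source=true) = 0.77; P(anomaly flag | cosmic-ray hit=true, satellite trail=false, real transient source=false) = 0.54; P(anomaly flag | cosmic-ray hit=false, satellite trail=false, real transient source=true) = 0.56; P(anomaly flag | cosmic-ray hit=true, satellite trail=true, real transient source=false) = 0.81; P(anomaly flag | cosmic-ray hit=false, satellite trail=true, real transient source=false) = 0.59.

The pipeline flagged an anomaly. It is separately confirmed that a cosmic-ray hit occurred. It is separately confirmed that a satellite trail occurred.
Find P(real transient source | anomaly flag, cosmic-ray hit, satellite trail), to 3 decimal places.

P(anomaly flag | cosmic-ray hit, satellite trail) = 0.81·0.94 + 0.93·0.06 = 0.761400 + 0.055800 = 0.817200
Restricting to configurations with real transient source present: 0.93·0.06 = 0.055800.
P(real transient source | anomaly flag, cosmic-ray hit, satellite trail) = 0.055800 / 0.817200 ≈ 0.068

P(real transient source | anomaly flag, cosmic-ray hit, satellite trail) ≈ 0.068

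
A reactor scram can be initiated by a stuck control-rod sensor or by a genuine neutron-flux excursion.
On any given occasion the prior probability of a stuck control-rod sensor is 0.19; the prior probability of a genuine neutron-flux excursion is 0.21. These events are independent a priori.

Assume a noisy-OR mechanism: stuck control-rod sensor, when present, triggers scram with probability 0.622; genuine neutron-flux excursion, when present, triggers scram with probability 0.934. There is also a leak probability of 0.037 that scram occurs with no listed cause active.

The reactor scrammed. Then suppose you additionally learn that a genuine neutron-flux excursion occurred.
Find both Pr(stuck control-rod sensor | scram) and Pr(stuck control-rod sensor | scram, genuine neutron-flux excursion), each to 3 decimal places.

Under noisy-OR, P(scram | causes) = 1 − (1−0.037)·∏(1−qᵢ) over the active causes.
Sum P(scram|·) weighted by the priors over the 4 (stuck control-rod sensor, genuine neutron-flux excursion) configurations:
  P(scram) = 0.037·0.81·0.79 + 0.936442·0.81·0.21 + 0.635986·0.19·0.79 + 0.975975·0.19·0.21
        = 0.023676 + 0.159289 + 0.095461 + 0.038941 = 0.317367
Configurations with stuck control-rod sensor contribute 0.134402, so
  P(stuck control-rod sensor | scram) = 0.134402 / 0.317367 ≈ 0.423

With the extra evidence:
By total probability over both values of stuck control-rod sensor:
  P(scram | genuine neutron-flux excursion) = 0.936442×0.81 + 0.975975×0.19
        = 0.758518 + 0.185435 = 0.943953
The terms with stuck control-rod sensor present sum to 0.185435, so
  P(stuck control-rod sensor | scram, genuine neutron-flux excursion) = 0.185435 / 0.943953 ≈ 0.196
Conditioning on genuine neutron-flux excursion lowers the posterior on stuck control-rod sensor: the classic explaining-away effect in a common-effect structure.

Pr(stuck control-rod sensor | scram) ≈ 0.423; Pr(stuck control-rod sensor | scram, genuine neutron-flux excursion) ≈ 0.196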